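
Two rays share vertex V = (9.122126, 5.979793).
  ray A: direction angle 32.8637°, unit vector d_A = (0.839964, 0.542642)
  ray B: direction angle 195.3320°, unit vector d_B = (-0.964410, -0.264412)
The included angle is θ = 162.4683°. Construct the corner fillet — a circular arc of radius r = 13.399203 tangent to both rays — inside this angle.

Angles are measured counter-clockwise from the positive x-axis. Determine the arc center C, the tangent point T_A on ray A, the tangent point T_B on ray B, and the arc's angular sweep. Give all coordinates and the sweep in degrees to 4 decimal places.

center=(3.5866,18.3558) T_A=(10.8576,7.1010) T_B=(7.1295,5.4335) sweep=17.5317

bisector direction at 114.0978° = (-0.408296,0.912849)
center distance |VC| = r/sin(θ/2) = 13.399203/sin(81.2341°) = 13.557564
C = V + |VC|·bis = (3.5866,18.3558)
T_A = V + ((C−V)·d_A)·d_A = V + 2.0661·d_A = (10.8576,7.1010)
T_B = V + ((C−V)·d_B)·d_B = V + 2.0661·d_B = (7.1295,5.4335)
sweep = 180° − θ = 17.5317°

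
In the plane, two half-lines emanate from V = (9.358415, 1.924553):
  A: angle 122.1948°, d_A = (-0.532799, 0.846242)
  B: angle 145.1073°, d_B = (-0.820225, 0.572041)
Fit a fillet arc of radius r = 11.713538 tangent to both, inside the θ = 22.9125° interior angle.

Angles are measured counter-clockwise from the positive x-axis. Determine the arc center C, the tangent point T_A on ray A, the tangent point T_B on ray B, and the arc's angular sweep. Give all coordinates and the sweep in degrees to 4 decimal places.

center=(-31.3497,44.5961) T_A=(-21.4373,50.8371) T_B=(-38.0504,34.9884) sweep=157.0875

bisector direction at 133.6510° = (-0.690265,0.723557)
center distance |VC| = r/sin(θ/2) = 11.713538/sin(11.4563°) = 58.974727
C = V + |VC|·bis = (-31.3497,44.5961)
T_A = V + ((C−V)·d_A)·d_A = V + 57.7998·d_A = (-21.4373,50.8371)
T_B = V + ((C−V)·d_B)·d_B = V + 57.7998·d_B = (-38.0504,34.9884)
sweep = 180° − θ = 157.0875°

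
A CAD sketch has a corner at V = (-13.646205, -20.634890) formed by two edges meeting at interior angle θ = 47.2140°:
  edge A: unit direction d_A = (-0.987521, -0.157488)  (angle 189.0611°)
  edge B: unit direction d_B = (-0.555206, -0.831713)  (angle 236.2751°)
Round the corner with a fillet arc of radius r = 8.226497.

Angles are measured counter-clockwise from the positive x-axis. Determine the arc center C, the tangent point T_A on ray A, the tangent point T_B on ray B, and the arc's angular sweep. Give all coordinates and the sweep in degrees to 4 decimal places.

center=(-30.9392,-31.7232) T_A=(-32.2347,-23.5993) T_B=(-24.0971,-36.2906) sweep=132.7860

bisector direction at 212.6681° = (-0.841811,-0.539772)
center distance |VC| = r/sin(θ/2) = 8.226497/sin(23.6070°) = 20.542568
C = V + |VC|·bis = (-30.9392,-31.7232)
T_A = V + ((C−V)·d_A)·d_A = V + 18.8234·d_A = (-32.2347,-23.5993)
T_B = V + ((C−V)·d_B)·d_B = V + 18.8234·d_B = (-24.0971,-36.2906)
sweep = 180° − θ = 132.7860°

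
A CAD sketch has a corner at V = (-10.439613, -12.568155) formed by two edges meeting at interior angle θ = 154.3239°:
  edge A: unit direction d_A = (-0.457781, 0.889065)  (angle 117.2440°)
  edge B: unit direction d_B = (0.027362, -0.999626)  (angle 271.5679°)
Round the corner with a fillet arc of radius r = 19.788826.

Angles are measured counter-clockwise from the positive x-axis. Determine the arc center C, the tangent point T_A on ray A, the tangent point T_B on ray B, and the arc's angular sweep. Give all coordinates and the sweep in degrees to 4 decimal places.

bisector direction at 194.4060° = (-0.968557,-0.248790)
center distance |VC| = r/sin(θ/2) = 19.788826/sin(77.1620°) = 20.296190
C = V + |VC|·bis = (-30.0976,-17.6177)
T_A = V + ((C−V)·d_A)·d_A = V + 4.5097·d_A = (-12.5041,-8.5587)
T_B = V + ((C−V)·d_B)·d_B = V + 4.5097·d_B = (-10.3162,-17.0762)
sweep = 180° − θ = 25.6761°

center=(-30.0976,-17.6177) T_A=(-12.5041,-8.5587) T_B=(-10.3162,-17.0762) sweep=25.6761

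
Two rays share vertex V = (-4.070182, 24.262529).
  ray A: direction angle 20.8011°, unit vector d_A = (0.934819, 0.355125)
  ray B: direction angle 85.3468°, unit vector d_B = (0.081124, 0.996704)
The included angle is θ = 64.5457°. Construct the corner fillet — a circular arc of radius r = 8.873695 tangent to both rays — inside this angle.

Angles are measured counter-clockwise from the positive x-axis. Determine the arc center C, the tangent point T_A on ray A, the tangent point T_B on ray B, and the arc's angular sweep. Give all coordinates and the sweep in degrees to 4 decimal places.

center=(5.9142,37.5479) T_A=(9.0655,29.2526) T_B=(-2.9303,38.2677) sweep=115.4543

bisector direction at 53.0740° = (0.600784,0.799412)
center distance |VC| = r/sin(θ/2) = 8.873695/sin(32.2728°) = 16.618908
C = V + |VC|·bis = (5.9142,37.5479)
T_A = V + ((C−V)·d_A)·d_A = V + 14.0515·d_A = (9.0655,29.2526)
T_B = V + ((C−V)·d_B)·d_B = V + 14.0515·d_B = (-2.9303,38.2677)
sweep = 180° − θ = 115.4543°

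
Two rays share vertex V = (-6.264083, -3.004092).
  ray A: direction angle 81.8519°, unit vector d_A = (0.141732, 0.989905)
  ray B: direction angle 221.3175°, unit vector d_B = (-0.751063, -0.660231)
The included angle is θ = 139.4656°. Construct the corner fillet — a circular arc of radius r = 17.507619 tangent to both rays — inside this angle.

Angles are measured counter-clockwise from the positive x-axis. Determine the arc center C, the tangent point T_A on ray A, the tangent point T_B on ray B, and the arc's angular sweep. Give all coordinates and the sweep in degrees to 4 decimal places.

center=(-22.6787,5.8769) T_A=(-5.3478,3.3955) T_B=(-11.1196,-7.2724) sweep=40.5344

bisector direction at 151.5847° = (-0.879522,0.475859)
center distance |VC| = r/sin(θ/2) = 17.507619/sin(69.7328°) = 18.663100
C = V + |VC|·bis = (-22.6787,5.8769)
T_A = V + ((C−V)·d_A)·d_A = V + 6.4649·d_A = (-5.3478,3.3955)
T_B = V + ((C−V)·d_B)·d_B = V + 6.4649·d_B = (-11.1196,-7.2724)
sweep = 180° − θ = 40.5344°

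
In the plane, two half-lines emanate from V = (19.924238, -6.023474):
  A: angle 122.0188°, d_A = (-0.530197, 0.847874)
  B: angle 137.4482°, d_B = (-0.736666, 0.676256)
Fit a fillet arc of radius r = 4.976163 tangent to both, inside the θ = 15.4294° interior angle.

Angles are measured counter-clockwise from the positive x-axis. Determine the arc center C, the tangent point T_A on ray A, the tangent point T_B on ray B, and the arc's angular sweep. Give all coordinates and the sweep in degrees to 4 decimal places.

center=(-3.7709,22.4836) T_A=(0.4482,25.1219) T_B=(-7.1361,18.8178) sweep=164.5706

bisector direction at 129.7335° = (-0.639218,0.769026)
center distance |VC| = r/sin(θ/2) = 4.976163/sin(7.7147°) = 37.069033
C = V + |VC|·bis = (-3.7709,22.4836)
T_A = V + ((C−V)·d_A)·d_A = V + 36.7335·d_A = (0.4482,25.1219)
T_B = V + ((C−V)·d_B)·d_B = V + 36.7335·d_B = (-7.1361,18.8178)
sweep = 180° − θ = 164.5706°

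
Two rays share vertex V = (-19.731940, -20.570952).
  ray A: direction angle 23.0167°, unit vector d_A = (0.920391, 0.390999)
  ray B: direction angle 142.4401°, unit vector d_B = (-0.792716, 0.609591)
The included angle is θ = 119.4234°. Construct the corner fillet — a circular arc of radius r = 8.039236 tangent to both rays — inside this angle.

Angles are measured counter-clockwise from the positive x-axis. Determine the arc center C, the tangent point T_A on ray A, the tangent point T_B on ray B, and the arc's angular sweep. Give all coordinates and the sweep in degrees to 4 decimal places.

center=(-18.5535,-11.3358) T_A=(-15.4102,-18.7350) T_B=(-23.4542,-17.7086) sweep=60.5766

bisector direction at 82.7284° = (0.126573,0.991957)
center distance |VC| = r/sin(θ/2) = 8.039236/sin(59.7117°) = 9.310075
C = V + |VC|·bis = (-18.5535,-11.3358)
T_A = V + ((C−V)·d_A)·d_A = V + 4.6955·d_A = (-15.4102,-18.7350)
T_B = V + ((C−V)·d_B)·d_B = V + 4.6955·d_B = (-23.4542,-17.7086)
sweep = 180° − θ = 60.5766°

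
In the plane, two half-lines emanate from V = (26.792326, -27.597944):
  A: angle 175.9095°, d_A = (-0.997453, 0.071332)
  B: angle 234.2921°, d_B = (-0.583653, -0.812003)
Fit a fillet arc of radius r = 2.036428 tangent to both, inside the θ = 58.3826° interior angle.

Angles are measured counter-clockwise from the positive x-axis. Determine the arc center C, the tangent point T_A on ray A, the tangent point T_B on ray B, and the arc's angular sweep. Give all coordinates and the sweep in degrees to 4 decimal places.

center=(23.0113,-29.3692) T_A=(23.1566,-27.3379) T_B=(24.6649,-30.5577) sweep=121.6174

bisector direction at 205.1008° = (-0.905563,-0.424212)
center distance |VC| = r/sin(θ/2) = 2.036428/sin(29.1913°) = 4.175343
C = V + |VC|·bis = (23.0113,-29.3692)
T_A = V + ((C−V)·d_A)·d_A = V + 3.6451·d_A = (23.1566,-27.3379)
T_B = V + ((C−V)·d_B)·d_B = V + 3.6451·d_B = (24.6649,-30.5577)
sweep = 180° − θ = 121.6174°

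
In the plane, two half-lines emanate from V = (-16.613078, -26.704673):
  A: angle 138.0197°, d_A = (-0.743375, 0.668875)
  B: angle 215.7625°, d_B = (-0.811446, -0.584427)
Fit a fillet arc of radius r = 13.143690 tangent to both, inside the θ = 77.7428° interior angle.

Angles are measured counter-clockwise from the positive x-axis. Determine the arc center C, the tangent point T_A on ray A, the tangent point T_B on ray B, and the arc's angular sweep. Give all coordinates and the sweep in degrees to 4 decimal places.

center=(-37.5259,-25.5688) T_A=(-28.7344,-15.7981) T_B=(-29.8444,-36.2342) sweep=102.2572

bisector direction at 176.8911° = (-0.998528,0.054234)
center distance |VC| = r/sin(θ/2) = 13.143690/sin(38.8714°) = 20.943633
C = V + |VC|·bis = (-37.5259,-25.5688)
T_A = V + ((C−V)·d_A)·d_A = V + 16.3058·d_A = (-28.7344,-15.7981)
T_B = V + ((C−V)·d_B)·d_B = V + 16.3058·d_B = (-29.8444,-36.2342)
sweep = 180° − θ = 102.2572°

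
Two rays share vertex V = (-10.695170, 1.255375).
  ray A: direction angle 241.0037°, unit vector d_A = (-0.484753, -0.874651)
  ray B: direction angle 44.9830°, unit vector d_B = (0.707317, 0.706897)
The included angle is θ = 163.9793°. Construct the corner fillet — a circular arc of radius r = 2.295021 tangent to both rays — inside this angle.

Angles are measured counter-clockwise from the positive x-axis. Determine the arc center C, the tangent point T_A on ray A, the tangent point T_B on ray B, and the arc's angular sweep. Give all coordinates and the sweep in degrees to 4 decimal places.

center=(-8.8444,-0.1396) T_A=(-10.8517,0.9729) T_B=(-10.4667,1.4837) sweep=16.0207

bisector direction at 322.9933° = (0.798566,-0.601908)
center distance |VC| = r/sin(θ/2) = 2.295021/sin(81.9896°) = 2.317634
C = V + |VC|·bis = (-8.8444,-0.1396)
T_A = V + ((C−V)·d_A)·d_A = V + 0.3230·d_A = (-10.8517,0.9729)
T_B = V + ((C−V)·d_B)·d_B = V + 0.3230·d_B = (-10.4667,1.4837)
sweep = 180° − θ = 16.0207°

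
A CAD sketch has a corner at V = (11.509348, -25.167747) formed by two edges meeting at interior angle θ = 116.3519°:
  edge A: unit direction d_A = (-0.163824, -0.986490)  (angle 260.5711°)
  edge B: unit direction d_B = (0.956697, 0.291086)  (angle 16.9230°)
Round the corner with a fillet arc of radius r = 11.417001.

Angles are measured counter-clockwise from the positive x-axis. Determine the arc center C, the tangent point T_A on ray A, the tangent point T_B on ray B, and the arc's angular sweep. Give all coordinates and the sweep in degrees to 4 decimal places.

bisector direction at 318.7471° = (0.751806,-0.659385)
center distance |VC| = r/sin(θ/2) = 11.417001/sin(58.1760°) = 13.436960
C = V + |VC|·bis = (21.6113,-34.0279)
T_A = V + ((C−V)·d_A)·d_A = V + 7.0855·d_A = (10.3486,-32.1575)
T_B = V + ((C−V)·d_B)·d_B = V + 7.0855·d_B = (18.2880,-23.1053)
sweep = 180° − θ = 63.6481°

center=(21.6113,-34.0279) T_A=(10.3486,-32.1575) T_B=(18.2880,-23.1053) sweep=63.6481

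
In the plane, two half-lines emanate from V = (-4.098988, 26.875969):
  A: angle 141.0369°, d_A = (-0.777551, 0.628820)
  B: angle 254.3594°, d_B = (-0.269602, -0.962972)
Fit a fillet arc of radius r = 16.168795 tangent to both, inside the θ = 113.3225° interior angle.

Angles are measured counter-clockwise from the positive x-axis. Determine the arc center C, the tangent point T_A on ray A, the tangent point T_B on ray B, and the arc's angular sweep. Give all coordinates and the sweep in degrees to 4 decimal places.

center=(-22.5367,20.9924) T_A=(-12.3695,33.5645) T_B=(-6.9666,16.6332) sweep=66.6775

bisector direction at 197.6982° = (-0.952671,-0.304002)
center distance |VC| = r/sin(θ/2) = 16.168795/sin(56.6613°) = 19.353724
C = V + |VC|·bis = (-22.5367,20.9924)
T_A = V + ((C−V)·d_A)·d_A = V + 10.6366·d_A = (-12.3695,33.5645)
T_B = V + ((C−V)·d_B)·d_B = V + 10.6366·d_B = (-6.9666,16.6332)
sweep = 180° − θ = 66.6775°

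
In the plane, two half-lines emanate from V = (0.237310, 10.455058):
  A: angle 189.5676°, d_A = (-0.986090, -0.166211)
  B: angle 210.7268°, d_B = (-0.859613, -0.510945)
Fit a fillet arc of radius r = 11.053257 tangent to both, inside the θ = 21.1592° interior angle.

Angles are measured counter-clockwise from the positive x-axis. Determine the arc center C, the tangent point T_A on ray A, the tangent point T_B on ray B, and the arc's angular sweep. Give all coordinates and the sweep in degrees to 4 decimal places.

bisector direction at 200.1472° = (-0.938811,-0.344433)
center distance |VC| = r/sin(θ/2) = 11.053257/sin(10.5796°) = 60.202476
C = V + |VC|·bis = (-56.2814,-10.2807)
T_A = V + ((C−V)·d_A)·d_A = V + 59.1791·d_A = (-58.1186,0.6188)
T_B = V + ((C−V)·d_B)·d_B = V + 59.1791·d_B = (-50.6338,-19.7822)
sweep = 180° − θ = 158.8408°

center=(-56.2814,-10.2807) T_A=(-58.1186,0.6188) T_B=(-50.6338,-19.7822) sweep=158.8408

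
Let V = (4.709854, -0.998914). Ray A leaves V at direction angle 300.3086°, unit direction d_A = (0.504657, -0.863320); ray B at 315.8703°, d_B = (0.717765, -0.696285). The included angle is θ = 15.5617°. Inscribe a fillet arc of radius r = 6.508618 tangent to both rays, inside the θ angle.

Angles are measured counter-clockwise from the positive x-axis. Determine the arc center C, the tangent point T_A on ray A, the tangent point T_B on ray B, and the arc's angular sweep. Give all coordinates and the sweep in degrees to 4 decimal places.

center=(34.3669,-38.8363) T_A=(28.7479,-42.1210) T_B=(38.8988,-34.1647) sweep=164.4383

bisector direction at 308.0894° = (0.616891,-0.787049)
center distance |VC| = r/sin(θ/2) = 6.508618/sin(7.7809°) = 48.075086
C = V + |VC|·bis = (34.3669,-38.8363)
T_A = V + ((C−V)·d_A)·d_A = V + 47.6325·d_A = (28.7479,-42.1210)
T_B = V + ((C−V)·d_B)·d_B = V + 47.6325·d_B = (38.8988,-34.1647)
sweep = 180° − θ = 164.4383°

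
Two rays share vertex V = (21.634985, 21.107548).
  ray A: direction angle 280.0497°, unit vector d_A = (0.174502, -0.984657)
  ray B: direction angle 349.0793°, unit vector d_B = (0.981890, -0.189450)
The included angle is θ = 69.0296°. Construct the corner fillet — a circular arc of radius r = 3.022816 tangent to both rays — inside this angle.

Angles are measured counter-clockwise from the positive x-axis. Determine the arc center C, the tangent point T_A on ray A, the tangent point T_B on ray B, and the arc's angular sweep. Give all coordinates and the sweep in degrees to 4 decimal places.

bisector direction at 314.5645° = (0.701712,-0.712461)
center distance |VC| = r/sin(θ/2) = 3.022816/sin(34.5148°) = 5.334829
C = V + |VC|·bis = (25.3785,17.3067)
T_A = V + ((C−V)·d_A)·d_A = V + 4.3958·d_A = (22.4021,16.7792)
T_B = V + ((C−V)·d_B)·d_B = V + 4.3958·d_B = (25.9512,20.2748)
sweep = 180° − θ = 110.9704°

center=(25.3785,17.3067) T_A=(22.4021,16.7792) T_B=(25.9512,20.2748) sweep=110.9704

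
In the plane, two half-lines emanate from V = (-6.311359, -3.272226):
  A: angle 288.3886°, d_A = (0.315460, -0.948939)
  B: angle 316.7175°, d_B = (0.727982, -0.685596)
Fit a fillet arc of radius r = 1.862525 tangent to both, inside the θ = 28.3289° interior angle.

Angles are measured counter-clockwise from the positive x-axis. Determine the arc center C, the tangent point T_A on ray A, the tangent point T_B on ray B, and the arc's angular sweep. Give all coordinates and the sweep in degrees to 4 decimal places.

bisector direction at 302.5530° = (0.538080,-0.842894)
center distance |VC| = r/sin(θ/2) = 1.862525/sin(14.1645°) = 7.611282
C = V + |VC|·bis = (-2.2159,-9.6877)
T_A = V + ((C−V)·d_A)·d_A = V + 7.3799·d_A = (-3.9833,-10.2753)
T_B = V + ((C−V)·d_B)·d_B = V + 7.3799·d_B = (-0.9389,-8.3318)
sweep = 180° − θ = 151.6711°

center=(-2.2159,-9.6877) T_A=(-3.9833,-10.2753) T_B=(-0.9389,-8.3318) sweep=151.6711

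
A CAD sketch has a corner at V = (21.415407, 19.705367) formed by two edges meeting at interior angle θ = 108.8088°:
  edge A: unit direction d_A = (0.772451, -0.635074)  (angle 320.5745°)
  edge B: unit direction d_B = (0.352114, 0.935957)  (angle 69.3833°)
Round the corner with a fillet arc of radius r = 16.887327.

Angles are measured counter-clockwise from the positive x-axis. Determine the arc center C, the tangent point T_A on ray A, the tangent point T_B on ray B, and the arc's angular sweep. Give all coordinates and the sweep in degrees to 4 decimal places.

center=(41.4776,25.0731) T_A=(30.7529,12.0285) T_B=(25.6718,31.0194) sweep=71.1912

bisector direction at 14.9789° = (0.966021,0.258463)
center distance |VC| = r/sin(θ/2) = 16.887327/sin(54.4044°) = 20.767904
C = V + |VC|·bis = (41.4776,25.0731)
T_A = V + ((C−V)·d_A)·d_A = V + 12.0882·d_A = (30.7529,12.0285)
T_B = V + ((C−V)·d_B)·d_B = V + 12.0882·d_B = (25.6718,31.0194)
sweep = 180° − θ = 71.1912°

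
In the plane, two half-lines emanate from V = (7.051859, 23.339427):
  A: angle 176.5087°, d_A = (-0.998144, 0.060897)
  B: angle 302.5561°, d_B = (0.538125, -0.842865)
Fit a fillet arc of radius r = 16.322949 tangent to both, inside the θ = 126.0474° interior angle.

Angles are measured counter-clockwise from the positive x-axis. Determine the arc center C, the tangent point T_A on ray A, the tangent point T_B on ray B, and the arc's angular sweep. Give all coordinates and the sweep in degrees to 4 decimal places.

center=(-2.2352,7.5527) T_A=(-1.2412,23.8454) T_B=(11.5228,16.3365) sweep=53.9526

bisector direction at 239.5324° = (-0.507051,-0.861916)
center distance |VC| = r/sin(θ/2) = 16.322949/sin(63.0237°) = 18.315815
C = V + |VC|·bis = (-2.2352,7.5527)
T_A = V + ((C−V)·d_A)·d_A = V + 8.3085·d_A = (-1.2412,23.8454)
T_B = V + ((C−V)·d_B)·d_B = V + 8.3085·d_B = (11.5228,16.3365)
sweep = 180° − θ = 53.9526°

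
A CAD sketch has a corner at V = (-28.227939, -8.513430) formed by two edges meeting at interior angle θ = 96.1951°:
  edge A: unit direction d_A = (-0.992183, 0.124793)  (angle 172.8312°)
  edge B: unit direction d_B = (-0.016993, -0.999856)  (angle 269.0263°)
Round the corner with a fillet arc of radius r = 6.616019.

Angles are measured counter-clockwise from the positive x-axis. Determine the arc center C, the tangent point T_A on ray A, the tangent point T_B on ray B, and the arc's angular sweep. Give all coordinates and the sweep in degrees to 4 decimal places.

center=(-34.9439,-14.3369) T_A=(-34.1183,-7.7726) T_B=(-28.3288,-14.4493) sweep=83.8049

bisector direction at 220.9287° = (-0.755525,-0.655120)
center distance |VC| = r/sin(θ/2) = 6.616019/sin(48.0975°) = 8.889118
C = V + |VC|·bis = (-34.9439,-14.3369)
T_A = V + ((C−V)·d_A)·d_A = V + 5.9367·d_A = (-34.1183,-7.7726)
T_B = V + ((C−V)·d_B)·d_B = V + 5.9367·d_B = (-28.3288,-14.4493)
sweep = 180° − θ = 83.8049°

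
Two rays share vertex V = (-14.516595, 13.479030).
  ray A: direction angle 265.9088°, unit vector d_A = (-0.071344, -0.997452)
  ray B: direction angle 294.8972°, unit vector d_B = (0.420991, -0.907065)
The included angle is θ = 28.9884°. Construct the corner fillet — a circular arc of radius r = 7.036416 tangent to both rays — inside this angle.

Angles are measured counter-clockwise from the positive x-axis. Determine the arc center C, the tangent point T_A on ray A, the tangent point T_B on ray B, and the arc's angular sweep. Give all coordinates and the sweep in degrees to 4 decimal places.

bisector direction at 280.4030° = (0.180571,-0.983562)
center distance |VC| = r/sin(θ/2) = 7.036416/sin(14.4942°) = 28.113952
C = V + |VC|·bis = (-9.4400,-14.1728)
T_A = V + ((C−V)·d_A)·d_A = V + 27.2192·d_A = (-16.4585,-13.6708)
T_B = V + ((C−V)·d_B)·d_B = V + 27.2192·d_B = (-3.0576,-11.2105)
sweep = 180° − θ = 151.0116°

center=(-9.4400,-14.1728) T_A=(-16.4585,-13.6708) T_B=(-3.0576,-11.2105) sweep=151.0116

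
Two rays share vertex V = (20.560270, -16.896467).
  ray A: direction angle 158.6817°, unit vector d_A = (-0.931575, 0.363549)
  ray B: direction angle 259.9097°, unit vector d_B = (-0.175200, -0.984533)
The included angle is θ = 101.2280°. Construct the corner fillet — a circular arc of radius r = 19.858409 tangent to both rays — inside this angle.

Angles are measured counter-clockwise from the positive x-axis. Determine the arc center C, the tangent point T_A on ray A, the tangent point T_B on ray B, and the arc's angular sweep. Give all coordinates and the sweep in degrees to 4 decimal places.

center=(-1.8474,-29.4689) T_A=(5.3721,-10.9693) T_B=(17.7039,-32.9481) sweep=78.7720

bisector direction at 209.2957° = (-0.872106,-0.489317)
center distance |VC| = r/sin(θ/2) = 19.858409/sin(50.6140°) = 25.693752
C = V + |VC|·bis = (-1.8474,-29.4689)
T_A = V + ((C−V)·d_A)·d_A = V + 16.3038·d_A = (5.3721,-10.9693)
T_B = V + ((C−V)·d_B)·d_B = V + 16.3038·d_B = (17.7039,-32.9481)
sweep = 180° − θ = 78.7720°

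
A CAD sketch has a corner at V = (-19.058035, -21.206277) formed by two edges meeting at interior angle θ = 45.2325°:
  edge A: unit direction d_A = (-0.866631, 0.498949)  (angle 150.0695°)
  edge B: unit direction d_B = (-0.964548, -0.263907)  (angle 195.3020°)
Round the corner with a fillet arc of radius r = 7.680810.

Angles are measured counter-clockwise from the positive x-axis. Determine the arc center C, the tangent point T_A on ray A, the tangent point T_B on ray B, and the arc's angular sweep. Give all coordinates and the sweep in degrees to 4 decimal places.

center=(-38.8686,-18.6635) T_A=(-35.0363,-12.0070) T_B=(-36.8416,-26.0720) sweep=134.7675

bisector direction at 172.6858° = (-0.991863,0.127311)
center distance |VC| = r/sin(θ/2) = 7.680810/sin(22.6163°) = 19.973130
C = V + |VC|·bis = (-38.8686,-18.6635)
T_A = V + ((C−V)·d_A)·d_A = V + 18.4372·d_A = (-35.0363,-12.0070)
T_B = V + ((C−V)·d_B)·d_B = V + 18.4372·d_B = (-36.8416,-26.0720)
sweep = 180° − θ = 134.7675°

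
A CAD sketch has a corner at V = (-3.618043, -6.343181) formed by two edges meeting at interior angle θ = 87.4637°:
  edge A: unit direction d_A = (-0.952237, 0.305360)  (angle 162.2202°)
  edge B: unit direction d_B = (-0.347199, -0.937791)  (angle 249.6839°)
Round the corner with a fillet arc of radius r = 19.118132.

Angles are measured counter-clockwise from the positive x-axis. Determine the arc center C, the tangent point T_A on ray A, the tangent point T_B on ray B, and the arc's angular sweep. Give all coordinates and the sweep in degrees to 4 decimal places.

center=(-28.4852,-18.4460) T_A=(-22.6473,-0.2410) T_B=(-10.5564,-25.0838) sweep=92.5363

bisector direction at 205.9521° = (-0.899161,-0.437619)
center distance |VC| = r/sin(θ/2) = 19.118132/sin(43.7319°) = 27.655966
C = V + |VC|·bis = (-28.4852,-18.4460)
T_A = V + ((C−V)·d_A)·d_A = V + 19.9837·d_A = (-22.6473,-0.2410)
T_B = V + ((C−V)·d_B)·d_B = V + 19.9837·d_B = (-10.5564,-25.0838)
sweep = 180° − θ = 92.5363°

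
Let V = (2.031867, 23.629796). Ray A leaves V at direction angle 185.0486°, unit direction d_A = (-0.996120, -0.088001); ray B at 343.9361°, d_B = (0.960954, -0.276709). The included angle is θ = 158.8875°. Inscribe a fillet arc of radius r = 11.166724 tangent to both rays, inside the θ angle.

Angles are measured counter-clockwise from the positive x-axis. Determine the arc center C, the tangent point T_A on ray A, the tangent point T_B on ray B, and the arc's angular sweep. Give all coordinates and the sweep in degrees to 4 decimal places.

center=(0.9416,12.3233) T_A=(-0.0410,23.4467) T_B=(4.0316,23.0540) sweep=21.1125

bisector direction at 264.4923° = (-0.095979,-0.995383)
center distance |VC| = r/sin(θ/2) = 11.166724/sin(79.4437°) = 11.358969
C = V + |VC|·bis = (0.9416,12.3233)
T_A = V + ((C−V)·d_A)·d_A = V + 2.0810·d_A = (-0.0410,23.4467)
T_B = V + ((C−V)·d_B)·d_B = V + 2.0810·d_B = (4.0316,23.0540)
sweep = 180° − θ = 21.1125°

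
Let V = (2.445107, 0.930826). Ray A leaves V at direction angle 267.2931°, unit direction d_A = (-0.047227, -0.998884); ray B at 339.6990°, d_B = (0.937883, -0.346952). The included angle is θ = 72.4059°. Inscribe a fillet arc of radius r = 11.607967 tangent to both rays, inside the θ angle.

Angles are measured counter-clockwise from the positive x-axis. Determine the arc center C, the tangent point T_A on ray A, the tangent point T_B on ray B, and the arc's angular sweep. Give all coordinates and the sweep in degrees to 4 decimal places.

center=(13.2912,-15.4582) T_A=(1.6962,-14.9100) T_B=(17.3186,-4.5713) sweep=107.5941

bisector direction at 303.4961° = (0.551879,-0.833924)
center distance |VC| = r/sin(θ/2) = 11.607967/sin(36.2030°) = 19.652962
C = V + |VC|·bis = (13.2912,-15.4582)
T_A = V + ((C−V)·d_A)·d_A = V + 15.8586·d_A = (1.6962,-14.9100)
T_B = V + ((C−V)·d_B)·d_B = V + 15.8586·d_B = (17.3186,-4.5713)
sweep = 180° − θ = 107.5941°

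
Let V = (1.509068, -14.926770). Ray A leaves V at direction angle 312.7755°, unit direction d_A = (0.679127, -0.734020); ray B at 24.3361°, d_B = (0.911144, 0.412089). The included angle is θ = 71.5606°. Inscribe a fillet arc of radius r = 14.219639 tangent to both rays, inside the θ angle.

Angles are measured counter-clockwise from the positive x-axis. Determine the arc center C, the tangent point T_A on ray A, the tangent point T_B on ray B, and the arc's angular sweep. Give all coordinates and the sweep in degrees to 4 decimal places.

bisector direction at 348.5558° = (0.980118,-0.198413)
center distance |VC| = r/sin(θ/2) = 14.219639/sin(35.7803°) = 24.320430
C = V + |VC|·bis = (25.3460,-19.7523)
T_A = V + ((C−V)·d_A)·d_A = V + 19.7303·d_A = (14.9085,-29.4092)
T_B = V + ((C−V)·d_B)·d_B = V + 19.7303·d_B = (19.4862,-6.7961)
sweep = 180° − θ = 108.4394°

center=(25.3460,-19.7523) T_A=(14.9085,-29.4092) T_B=(19.4862,-6.7961) sweep=108.4394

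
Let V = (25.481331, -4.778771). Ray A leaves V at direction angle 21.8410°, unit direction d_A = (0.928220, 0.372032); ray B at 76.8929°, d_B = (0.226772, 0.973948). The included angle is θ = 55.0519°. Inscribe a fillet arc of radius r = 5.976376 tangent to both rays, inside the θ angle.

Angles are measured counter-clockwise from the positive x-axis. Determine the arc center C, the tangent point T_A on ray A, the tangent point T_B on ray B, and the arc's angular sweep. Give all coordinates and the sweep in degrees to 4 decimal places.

center=(33.9026,5.0350) T_A=(36.1260,-0.5124) T_B=(28.0819,6.3903) sweep=124.9481

bisector direction at 49.3670° = (0.651212,0.758896)
center distance |VC| = r/sin(θ/2) = 5.976376/sin(27.5260°) = 12.931672
C = V + |VC|·bis = (33.9026,5.0350)
T_A = V + ((C−V)·d_A)·d_A = V + 11.4678·d_A = (36.1260,-0.5124)
T_B = V + ((C−V)·d_B)·d_B = V + 11.4678·d_B = (28.0819,6.3903)
sweep = 180° − θ = 124.9481°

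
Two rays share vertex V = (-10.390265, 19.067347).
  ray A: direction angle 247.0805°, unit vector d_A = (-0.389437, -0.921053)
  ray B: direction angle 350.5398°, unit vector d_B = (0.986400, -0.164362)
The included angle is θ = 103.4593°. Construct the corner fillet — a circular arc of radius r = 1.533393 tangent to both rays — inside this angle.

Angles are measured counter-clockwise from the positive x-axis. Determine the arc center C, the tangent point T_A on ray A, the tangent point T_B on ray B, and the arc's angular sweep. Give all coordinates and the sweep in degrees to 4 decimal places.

center=(-9.4490,17.3560) T_A=(-10.8614,17.9531) T_B=(-9.1970,18.8685) sweep=76.5407

bisector direction at 298.8101° = (0.481909,-0.876221)
center distance |VC| = r/sin(θ/2) = 1.533393/sin(51.7296°) = 1.953126
C = V + |VC|·bis = (-9.4490,17.3560)
T_A = V + ((C−V)·d_A)·d_A = V + 1.2097·d_A = (-10.8614,17.9531)
T_B = V + ((C−V)·d_B)·d_B = V + 1.2097·d_B = (-9.1970,18.8685)
sweep = 180° − θ = 76.5407°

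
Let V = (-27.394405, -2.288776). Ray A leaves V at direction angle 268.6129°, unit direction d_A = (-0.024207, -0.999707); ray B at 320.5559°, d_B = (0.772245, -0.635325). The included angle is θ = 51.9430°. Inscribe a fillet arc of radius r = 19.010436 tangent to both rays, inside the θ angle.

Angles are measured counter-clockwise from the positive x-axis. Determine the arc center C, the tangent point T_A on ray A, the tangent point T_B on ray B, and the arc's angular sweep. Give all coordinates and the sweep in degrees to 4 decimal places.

bisector direction at 294.5844° = (0.416033,-0.909349)
center distance |VC| = r/sin(θ/2) = 19.010436/sin(25.9715°) = 43.410353
C = V + |VC|·bis = (-9.3343,-41.7640)
T_A = V + ((C−V)·d_A)·d_A = V + 39.0264·d_A = (-28.3391,-41.3038)
T_B = V + ((C−V)·d_B)·d_B = V + 39.0264·d_B = (2.7436,-27.0832)
sweep = 180° − θ = 128.0570°

center=(-9.3343,-41.7640) T_A=(-28.3391,-41.3038) T_B=(2.7436,-27.0832) sweep=128.0570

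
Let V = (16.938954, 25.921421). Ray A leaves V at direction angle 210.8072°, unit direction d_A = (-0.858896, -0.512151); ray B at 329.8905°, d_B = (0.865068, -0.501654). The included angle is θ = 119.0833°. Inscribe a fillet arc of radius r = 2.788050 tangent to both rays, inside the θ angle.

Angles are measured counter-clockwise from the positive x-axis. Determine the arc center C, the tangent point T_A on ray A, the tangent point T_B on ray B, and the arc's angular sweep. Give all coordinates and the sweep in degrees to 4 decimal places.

center=(16.9586,22.6871) T_A=(15.5307,25.0817) T_B=(18.3573,25.0989) sweep=60.9167

bisector direction at 270.3489° = (0.006089,-0.999981)
center distance |VC| = r/sin(θ/2) = 2.788050/sin(59.5416°) = 3.234405
C = V + |VC|·bis = (16.9586,22.6871)
T_A = V + ((C−V)·d_A)·d_A = V + 1.6396·d_A = (15.5307,25.0817)
T_B = V + ((C−V)·d_B)·d_B = V + 1.6396·d_B = (18.3573,25.0989)
sweep = 180° − θ = 60.9167°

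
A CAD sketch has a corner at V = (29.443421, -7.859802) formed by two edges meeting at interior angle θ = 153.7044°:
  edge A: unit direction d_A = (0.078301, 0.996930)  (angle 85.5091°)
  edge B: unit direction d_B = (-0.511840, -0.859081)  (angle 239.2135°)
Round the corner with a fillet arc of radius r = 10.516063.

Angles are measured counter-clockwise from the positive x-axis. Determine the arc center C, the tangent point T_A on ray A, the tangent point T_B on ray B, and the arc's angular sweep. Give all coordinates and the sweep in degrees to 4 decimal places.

center=(19.1520,-4.5875) T_A=(29.6358,-5.4109) T_B=(28.1861,-9.9701) sweep=26.2956

bisector direction at 162.3613° = (-0.952986,0.303014)
center distance |VC| = r/sin(θ/2) = 10.516063/sin(76.8522°) = 10.799146
C = V + |VC|·bis = (19.1520,-4.5875)
T_A = V + ((C−V)·d_A)·d_A = V + 2.4564·d_A = (29.6358,-5.4109)
T_B = V + ((C−V)·d_B)·d_B = V + 2.4564·d_B = (28.1861,-9.9701)
sweep = 180° − θ = 26.2956°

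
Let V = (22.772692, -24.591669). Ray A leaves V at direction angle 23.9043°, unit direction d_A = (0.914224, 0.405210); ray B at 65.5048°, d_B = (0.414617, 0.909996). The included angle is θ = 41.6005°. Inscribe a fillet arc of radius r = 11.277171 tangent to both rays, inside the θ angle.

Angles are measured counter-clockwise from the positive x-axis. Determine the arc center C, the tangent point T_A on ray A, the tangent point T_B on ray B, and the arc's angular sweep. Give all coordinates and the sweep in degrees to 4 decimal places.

center=(45.3436,-2.2523) T_A=(49.9132,-12.5622) T_B=(35.0814,2.4234) sweep=138.3995

bisector direction at 44.7045° = (0.710744,0.703451)
center distance |VC| = r/sin(θ/2) = 11.277171/sin(20.8002°) = 31.756746
C = V + |VC|·bis = (45.3436,-2.2523)
T_A = V + ((C−V)·d_A)·d_A = V + 29.6870·d_A = (49.9132,-12.5622)
T_B = V + ((C−V)·d_B)·d_B = V + 29.6870·d_B = (35.0814,2.4234)
sweep = 180° − θ = 138.3995°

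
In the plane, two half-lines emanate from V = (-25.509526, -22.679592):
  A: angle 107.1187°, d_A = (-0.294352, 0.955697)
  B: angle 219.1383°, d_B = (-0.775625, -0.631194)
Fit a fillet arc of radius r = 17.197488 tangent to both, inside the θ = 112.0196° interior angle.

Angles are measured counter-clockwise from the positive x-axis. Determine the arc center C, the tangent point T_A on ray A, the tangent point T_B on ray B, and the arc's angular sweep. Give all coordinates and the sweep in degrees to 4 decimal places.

center=(-45.3583,-16.6599) T_A=(-28.9227,-11.5977) T_B=(-34.5033,-29.9987) sweep=67.9804

bisector direction at 163.1285° = (-0.956958,0.290226)
center distance |VC| = r/sin(θ/2) = 17.197488/sin(56.0098°) = 20.741526
C = V + |VC|·bis = (-45.3583,-16.6599)
T_A = V + ((C−V)·d_A)·d_A = V + 11.5956·d_A = (-28.9227,-11.5977)
T_B = V + ((C−V)·d_B)·d_B = V + 11.5956·d_B = (-34.5033,-29.9987)
sweep = 180° − θ = 67.9804°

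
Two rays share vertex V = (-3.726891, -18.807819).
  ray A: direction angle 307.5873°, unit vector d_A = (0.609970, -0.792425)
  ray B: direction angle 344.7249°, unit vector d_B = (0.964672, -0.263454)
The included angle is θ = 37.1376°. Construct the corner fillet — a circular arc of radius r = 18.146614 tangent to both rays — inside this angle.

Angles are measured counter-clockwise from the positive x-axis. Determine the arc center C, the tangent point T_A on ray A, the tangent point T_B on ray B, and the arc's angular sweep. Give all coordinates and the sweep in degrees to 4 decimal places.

bisector direction at 326.1561° = (0.830558,-0.556932)
center distance |VC| = r/sin(θ/2) = 18.146614/sin(18.5688°) = 56.985410
C = V + |VC|·bis = (43.6028,-50.5448)
T_A = V + ((C−V)·d_A)·d_A = V + 54.0189·d_A = (29.2230,-61.6137)
T_B = V + ((C−V)·d_B)·d_B = V + 54.0189·d_B = (48.3836,-33.0393)
sweep = 180° − θ = 142.8624°

center=(43.6028,-50.5448) T_A=(29.2230,-61.6137) T_B=(48.3836,-33.0393) sweep=142.8624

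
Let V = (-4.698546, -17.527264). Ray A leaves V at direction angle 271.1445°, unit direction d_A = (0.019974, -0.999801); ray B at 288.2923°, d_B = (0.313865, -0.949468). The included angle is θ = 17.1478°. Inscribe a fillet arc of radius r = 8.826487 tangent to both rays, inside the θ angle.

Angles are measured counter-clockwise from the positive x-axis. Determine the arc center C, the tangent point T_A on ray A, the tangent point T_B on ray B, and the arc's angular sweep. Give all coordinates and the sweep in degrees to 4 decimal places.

bisector direction at 279.7184° = (0.168806,-0.985649)
center distance |VC| = r/sin(θ/2) = 8.826487/sin(8.5739°) = 59.204426
C = V + |VC|·bis = (5.2955,-75.8821)
T_A = V + ((C−V)·d_A)·d_A = V + 58.5428·d_A = (-3.5292,-76.0584)
T_B = V + ((C−V)·d_B)·d_B = V + 58.5428·d_B = (13.6760,-73.1117)
sweep = 180° − θ = 162.8522°

center=(5.2955,-75.8821) T_A=(-3.5292,-76.0584) T_B=(13.6760,-73.1117) sweep=162.8522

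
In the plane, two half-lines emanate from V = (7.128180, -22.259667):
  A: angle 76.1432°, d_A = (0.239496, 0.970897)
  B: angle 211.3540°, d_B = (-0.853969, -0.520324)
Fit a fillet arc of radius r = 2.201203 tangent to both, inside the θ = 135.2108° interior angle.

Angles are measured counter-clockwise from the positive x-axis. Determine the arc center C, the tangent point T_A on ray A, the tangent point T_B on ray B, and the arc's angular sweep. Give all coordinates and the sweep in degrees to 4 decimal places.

bisector direction at 143.7486° = (-0.806430,0.591329)
center distance |VC| = r/sin(θ/2) = 2.201203/sin(67.6054°) = 2.380755
C = V + |VC|·bis = (5.2083,-20.8519)
T_A = V + ((C−V)·d_A)·d_A = V + 0.9070·d_A = (7.3454,-21.3790)
T_B = V + ((C−V)·d_B)·d_B = V + 0.9070·d_B = (6.3536,-22.7316)
sweep = 180° − θ = 44.7892°

center=(5.2083,-20.8519) T_A=(7.3454,-21.3790) T_B=(6.3536,-22.7316) sweep=44.7892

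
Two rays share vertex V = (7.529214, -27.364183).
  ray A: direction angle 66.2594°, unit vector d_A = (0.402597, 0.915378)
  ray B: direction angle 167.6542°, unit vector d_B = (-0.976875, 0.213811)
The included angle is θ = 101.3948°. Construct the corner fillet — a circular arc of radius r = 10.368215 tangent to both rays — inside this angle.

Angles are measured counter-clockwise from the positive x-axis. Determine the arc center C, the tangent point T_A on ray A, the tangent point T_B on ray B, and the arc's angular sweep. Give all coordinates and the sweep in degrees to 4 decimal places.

bisector direction at 116.9568° = (-0.453319,0.891349)
center distance |VC| = r/sin(θ/2) = 10.368215/sin(50.6974°) = 13.398890
C = V + |VC|·bis = (1.4552,-15.4211)
T_A = V + ((C−V)·d_A)·d_A = V + 8.4871·d_A = (10.9461,-19.5953)
T_B = V + ((C−V)·d_B)·d_B = V + 8.4871·d_B = (-0.7616,-25.5496)
sweep = 180° − θ = 78.6052°

center=(1.4552,-15.4211) T_A=(10.9461,-19.5953) T_B=(-0.7616,-25.5496) sweep=78.6052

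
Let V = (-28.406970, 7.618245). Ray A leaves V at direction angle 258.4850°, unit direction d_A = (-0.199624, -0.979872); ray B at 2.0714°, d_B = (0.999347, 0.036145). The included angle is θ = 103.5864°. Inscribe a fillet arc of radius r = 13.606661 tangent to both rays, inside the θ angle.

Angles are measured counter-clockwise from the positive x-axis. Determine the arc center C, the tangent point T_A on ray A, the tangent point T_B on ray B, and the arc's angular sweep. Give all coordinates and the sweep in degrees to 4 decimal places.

bisector direction at 310.2782° = (0.646500,-0.762914)
center distance |VC| = r/sin(θ/2) = 13.606661/sin(51.7932°) = 17.316043
C = V + |VC|·bis = (-17.2122,-5.5924)
T_A = V + ((C−V)·d_A)·d_A = V + 10.7100·d_A = (-30.5449,-2.8762)
T_B = V + ((C−V)·d_B)·d_B = V + 10.7100·d_B = (-17.7040,8.0054)
sweep = 180° − θ = 76.4136°

center=(-17.2122,-5.5924) T_A=(-30.5449,-2.8762) T_B=(-17.7040,8.0054) sweep=76.4136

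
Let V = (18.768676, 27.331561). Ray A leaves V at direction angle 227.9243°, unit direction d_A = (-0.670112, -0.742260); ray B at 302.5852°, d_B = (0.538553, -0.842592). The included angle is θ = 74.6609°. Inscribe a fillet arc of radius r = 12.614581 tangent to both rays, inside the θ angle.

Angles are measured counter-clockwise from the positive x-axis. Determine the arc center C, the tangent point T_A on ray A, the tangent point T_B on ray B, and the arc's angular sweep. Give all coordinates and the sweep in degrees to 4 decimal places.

center=(17.0478,6.6008) T_A=(7.6845,15.0540) T_B=(27.6768,13.3945) sweep=105.3391

bisector direction at 265.2548° = (-0.082726,-0.996572)
center distance |VC| = r/sin(θ/2) = 12.614581/sin(37.3304°) = 20.802030
C = V + |VC|·bis = (17.0478,6.6008)
T_A = V + ((C−V)·d_A)·d_A = V + 16.5408·d_A = (7.6845,15.0540)
T_B = V + ((C−V)·d_B)·d_B = V + 16.5408·d_B = (27.6768,13.3945)
sweep = 180° − θ = 105.3391°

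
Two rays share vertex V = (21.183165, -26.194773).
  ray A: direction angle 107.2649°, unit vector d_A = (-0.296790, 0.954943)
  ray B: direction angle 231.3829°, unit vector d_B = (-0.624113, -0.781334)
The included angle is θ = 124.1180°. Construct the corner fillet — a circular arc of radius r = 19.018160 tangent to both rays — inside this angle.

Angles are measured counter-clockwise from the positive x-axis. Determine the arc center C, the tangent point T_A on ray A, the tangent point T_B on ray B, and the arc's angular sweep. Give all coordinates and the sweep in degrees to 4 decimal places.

bisector direction at 169.3239° = (-0.982690,0.185257)
center distance |VC| = r/sin(θ/2) = 19.018160/sin(62.0590°) = 21.527623
C = V + |VC|·bis = (0.0282,-22.2066)
T_A = V + ((C−V)·d_A)·d_A = V + 10.0870·d_A = (18.1894,-16.5622)
T_B = V + ((C−V)·d_B)·d_B = V + 10.0870·d_B = (14.8877,-34.0761)
sweep = 180° − θ = 55.8820°

center=(0.0282,-22.2066) T_A=(18.1894,-16.5622) T_B=(14.8877,-34.0761) sweep=55.8820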